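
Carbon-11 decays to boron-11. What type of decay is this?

ΔA = 11 − 11 = 0; ΔZ = 5 − 6 = -1.
A is unchanged and Z drops by 1 — a proton has become a neutron (β⁺ emission or electron capture).

beta-plus decay or electron capture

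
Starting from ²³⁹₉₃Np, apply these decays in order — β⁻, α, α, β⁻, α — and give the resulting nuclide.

Ac-227

Start: (A, Z) = (239, 93).
After β⁻: (239, 94).
After α: (235, 92).
After α: (231, 90).
After β⁻: (231, 91).
After α: (227, 89).
Z = 89 is actinium.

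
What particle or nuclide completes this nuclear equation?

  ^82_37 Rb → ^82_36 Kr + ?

Conserve mass number: 82 = 82 + A, so A = 0.
Conserve atomic number: 37 = 36 + Z, so Z = 1.
A = 0 and Z = 1 is ^0_1 e — a positron.

positron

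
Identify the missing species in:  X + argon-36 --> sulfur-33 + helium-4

Conserve mass number: A + 36 = 33 + 4, so A = 1.
Conserve atomic number: Z + 18 = 16 + 2, so Z = 0.
A = 1 and Z = 0 is neutron — a neutron.

neutron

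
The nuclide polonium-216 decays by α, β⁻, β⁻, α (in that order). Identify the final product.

Pb-208

Start: (A, Z) = (216, 84).
After α: (212, 82).
After β⁻: (212, 83).
After β⁻: (212, 84).
After α: (208, 82).
Z = 82 is lead.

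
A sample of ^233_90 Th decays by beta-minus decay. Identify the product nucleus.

Beta-minus decay: mass number changes by +0, atomic number by +1.
A: 233 = 233; Z: 90 + 1 = 91.
Z = 91 is protactinium, so the daughter is ^233_91 Pa.

Pa-233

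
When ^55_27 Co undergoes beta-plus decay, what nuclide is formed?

Beta-plus decay: mass number changes by +0, atomic number by -1.
A: 55 = 55; Z: 27 − 1 = 26.
Z = 26 is iron, so the daughter is ^55_26 Fe.

Fe-55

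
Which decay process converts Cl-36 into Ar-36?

beta-minus decay

ΔA = 36 − 36 = 0; ΔZ = 18 − 17 = +1.
A is unchanged and Z rises by 1 — a neutron has become a proton (β⁻ decay).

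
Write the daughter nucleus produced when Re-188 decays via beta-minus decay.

Os-188

Beta-minus decay: mass number changes by +0, atomic number by +1.
A: 188 = 188; Z: 75 + 1 = 76.
Z = 76 is osmium, so the daughter is Os-188.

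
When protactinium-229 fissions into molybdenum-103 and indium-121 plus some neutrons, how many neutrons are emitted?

Conserve mass number: 229 = 103 + 121 + k, so k = 229 − 224 = 5.
Check atomic number: 91 = 42 + 49 + 0 = 91. ✓

5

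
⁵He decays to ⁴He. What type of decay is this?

neutron emission

ΔA = 4 − 5 = -1; ΔZ = 2 − 2 = +0.
A drops by 1 with Z unchanged — a neutron was emitted.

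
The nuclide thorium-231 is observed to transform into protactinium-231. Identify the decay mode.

ΔA = 231 − 231 = 0; ΔZ = 91 − 90 = +1.
A is unchanged and Z rises by 1 — a neutron has become a proton (β⁻ decay).

beta-minus decay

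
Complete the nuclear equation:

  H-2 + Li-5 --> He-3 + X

alpha particle

Conserve mass number: 2 + 5 = 3 + A, so A = 4.
Conserve atomic number: 1 + 3 = 2 + Z, so Z = 2.
A = 4 and Z = 2 is He-4 — an alpha particle.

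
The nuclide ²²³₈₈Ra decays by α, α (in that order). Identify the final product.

Po-215

Start: (A, Z) = (223, 88).
After α: (219, 86).
After α: (215, 84).
Z = 84 is polonium.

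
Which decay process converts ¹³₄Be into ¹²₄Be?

neutron emission

ΔA = 12 − 13 = -1; ΔZ = 4 − 4 = +0.
A drops by 1 with Z unchanged — a neutron was emitted.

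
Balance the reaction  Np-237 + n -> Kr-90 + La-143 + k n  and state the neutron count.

5

Conserve mass number: 238 = 90 + 143 + k, so k = 238 − 233 = 5.
Check atomic number: 93 = 36 + 57 + 0 = 93. ✓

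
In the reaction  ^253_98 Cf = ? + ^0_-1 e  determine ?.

Es-253

Conserve mass number: 253 = A + 0, so A = 253.
Conserve atomic number: 98 = Z − 1, so Z = 99.
Z = 99 is einsteinium, so the species is ^253_99 Es.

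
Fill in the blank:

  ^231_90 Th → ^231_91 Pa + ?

Conserve mass number: 231 = 231 + A, so A = 0.
Conserve atomic number: 90 = 91 + Z, so Z = -1.
A = 0 and Z = -1 is ^0_-1 e — a beta-minus particle.

beta-minus particle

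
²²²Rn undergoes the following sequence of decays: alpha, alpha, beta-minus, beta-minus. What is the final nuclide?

Po-214

Start: (A, Z) = (222, 86).
After α: (218, 84).
After α: (214, 82).
After β⁻: (214, 83).
After β⁻: (214, 84).
Z = 84 is polonium.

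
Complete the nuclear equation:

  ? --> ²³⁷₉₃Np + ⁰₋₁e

U-237

Conserve mass number: A = 237 + 0, so A = 237.
Conserve atomic number: Z = 93 − 1, so Z = 92.
Z = 92 is uranium, so the species is ²³⁷₉₂U.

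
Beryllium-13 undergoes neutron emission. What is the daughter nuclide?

Neutron emission: mass number changes by -1, atomic number by +0.
A: 13 − 1 = 12; Z: 4 = 4.
Z = 4 is beryllium, so the daughter is beryllium-12.

Be-12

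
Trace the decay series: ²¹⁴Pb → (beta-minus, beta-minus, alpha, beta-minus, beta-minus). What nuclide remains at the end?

Start: (A, Z) = (214, 82).
After β⁻: (214, 83).
After β⁻: (214, 84).
After α: (210, 82).
After β⁻: (210, 83).
After β⁻: (210, 84).
Z = 84 is polonium.

Po-210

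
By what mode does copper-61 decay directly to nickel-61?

beta-plus decay or electron capture

ΔA = 61 − 61 = 0; ΔZ = 28 − 29 = -1.
A is unchanged and Z drops by 1 — a proton has become a neutron (β⁺ emission or electron capture).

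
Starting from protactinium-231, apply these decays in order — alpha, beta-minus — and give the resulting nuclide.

Th-227

Start: (A, Z) = (231, 91).
After α: (227, 89).
After β⁻: (227, 90).
Z = 90 is thorium.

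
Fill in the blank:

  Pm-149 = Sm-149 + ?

Conserve mass number: 149 = 149 + A, so A = 0.
Conserve atomic number: 61 = 62 + Z, so Z = -1.
A = 0 and Z = -1 is e⁻ — a beta-minus particle.

beta-minus particle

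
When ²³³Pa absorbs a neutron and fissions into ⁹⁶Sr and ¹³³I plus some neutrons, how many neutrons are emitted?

Conserve mass number: 234 = 96 + 133 + k, so k = 234 − 229 = 5.
Check atomic number: 91 = 38 + 53 + 0 = 91. ✓

5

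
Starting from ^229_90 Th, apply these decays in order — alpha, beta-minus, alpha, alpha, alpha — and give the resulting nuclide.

Start: (A, Z) = (229, 90).
After α: (225, 88).
After β⁻: (225, 89).
After α: (221, 87).
After α: (217, 85).
After α: (213, 83).
Z = 83 is bismuth.

Bi-213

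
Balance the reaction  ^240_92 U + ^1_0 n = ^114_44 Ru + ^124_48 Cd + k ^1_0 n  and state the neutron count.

3

Conserve mass number: 241 = 114 + 124 + k, so k = 241 − 238 = 3.
Check atomic number: 92 = 44 + 48 + 0 = 92. ✓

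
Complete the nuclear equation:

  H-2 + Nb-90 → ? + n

Mo-91

Conserve mass number: 2 + 90 = A + 1, so A = 91.
Conserve atomic number: 1 + 41 = Z + 0, so Z = 42.
Z = 42 is molybdenum, so the species is Mo-91.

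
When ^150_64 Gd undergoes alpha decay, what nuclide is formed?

Alpha decay: mass number changes by -4, atomic number by -2.
A: 150 − 4 = 146; Z: 64 − 2 = 62.
Z = 62 is samarium, so the daughter is ^146_62 Sm.

Sm-146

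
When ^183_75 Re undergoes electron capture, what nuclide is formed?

Electron capture: mass number changes by +0, atomic number by -1.
A: 183 = 183; Z: 75 − 1 = 74.
Z = 74 is tungsten, so the daughter is ^183_74 W.

W-183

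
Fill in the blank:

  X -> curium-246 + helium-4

Cf-250

Conserve mass number: A = 246 + 4, so A = 250.
Conserve atomic number: Z = 96 + 2, so Z = 98.
Z = 98 is californium, so the species is californium-250.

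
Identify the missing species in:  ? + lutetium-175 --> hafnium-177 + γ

Conserve mass number: A + 175 = 177 + 0, so A = 2.
Conserve atomic number: Z + 71 = 72 + 0, so Z = 1.
A = 2 and Z = 1 is hydrogen-2 — a deuteron.

deuteron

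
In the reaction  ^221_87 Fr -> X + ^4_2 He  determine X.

At-217

Conserve mass number: 221 = A + 4, so A = 217.
Conserve atomic number: 87 = Z + 2, so Z = 85.
Z = 85 is astatine, so the species is ^217_85 At.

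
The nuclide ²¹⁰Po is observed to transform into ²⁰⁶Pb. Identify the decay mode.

ΔA = 206 − 210 = -4; ΔZ = 82 − 84 = -2.
A drops by 4 and Z drops by 2 — the signature of alpha emission.

alpha decay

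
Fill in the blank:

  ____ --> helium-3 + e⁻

H-3

Conserve mass number: A = 3 + 0, so A = 3.
Conserve atomic number: Z = 2 − 1, so Z = 1.
A = 3 and Z = 1 is hydrogen-3 — a triton.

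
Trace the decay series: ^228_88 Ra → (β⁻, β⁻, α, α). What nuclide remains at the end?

Start: (A, Z) = (228, 88).
After β⁻: (228, 89).
After β⁻: (228, 90).
After α: (224, 88).
After α: (220, 86).
Z = 86 is radon.

Rn-220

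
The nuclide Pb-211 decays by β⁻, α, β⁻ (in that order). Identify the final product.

Start: (A, Z) = (211, 82).
After β⁻: (211, 83).
After α: (207, 81).
After β⁻: (207, 82).
Z = 82 is lead.

Pb-207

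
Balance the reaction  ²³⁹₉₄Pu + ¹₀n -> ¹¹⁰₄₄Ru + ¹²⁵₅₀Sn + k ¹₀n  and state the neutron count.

5

Conserve mass number: 240 = 110 + 125 + k, so k = 240 − 235 = 5.
Check atomic number: 94 = 44 + 50 + 0 = 94. ✓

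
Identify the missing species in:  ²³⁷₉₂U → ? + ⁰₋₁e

Conserve mass number: 237 = A + 0, so A = 237.
Conserve atomic number: 92 = Z − 1, so Z = 93.
Z = 93 is neptunium, so the species is ²³⁷₉₃Np.

Np-237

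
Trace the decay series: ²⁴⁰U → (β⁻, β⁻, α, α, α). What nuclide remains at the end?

Ra-228

Start: (A, Z) = (240, 92).
After β⁻: (240, 93).
After β⁻: (240, 94).
After α: (236, 92).
After α: (232, 90).
After α: (228, 88).
Z = 88 is radium.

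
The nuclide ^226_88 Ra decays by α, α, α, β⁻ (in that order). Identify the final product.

Start: (A, Z) = (226, 88).
After α: (222, 86).
After α: (218, 84).
After α: (214, 82).
After β⁻: (214, 83).
Z = 83 is bismuth.

Bi-214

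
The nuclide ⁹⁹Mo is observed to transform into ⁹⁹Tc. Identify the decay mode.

beta-minus decay

ΔA = 99 − 99 = 0; ΔZ = 43 − 42 = +1.
A is unchanged and Z rises by 1 — a neutron has become a proton (β⁻ decay).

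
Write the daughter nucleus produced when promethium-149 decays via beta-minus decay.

Sm-149

Beta-minus decay: mass number changes by +0, atomic number by +1.
A: 149 = 149; Z: 61 + 1 = 62.
Z = 62 is samarium, so the daughter is samarium-149.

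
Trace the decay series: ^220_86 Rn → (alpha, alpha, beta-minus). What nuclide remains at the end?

Start: (A, Z) = (220, 86).
After α: (216, 84).
After α: (212, 82).
After β⁻: (212, 83).
Z = 83 is bismuth.

Bi-212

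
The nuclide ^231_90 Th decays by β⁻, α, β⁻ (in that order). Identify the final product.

Th-227

Start: (A, Z) = (231, 90).
After β⁻: (231, 91).
After α: (227, 89).
After β⁻: (227, 90).
Z = 90 is thorium.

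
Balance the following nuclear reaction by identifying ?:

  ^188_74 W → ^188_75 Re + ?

Conserve mass number: 188 = 188 + A, so A = 0.
Conserve atomic number: 74 = 75 + Z, so Z = -1.
A = 0 and Z = -1 is ^0_-1 e — a beta-minus particle.

beta-minus particle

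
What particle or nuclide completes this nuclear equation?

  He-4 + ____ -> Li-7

triton

Conserve mass number: 4 + A = 7, so A = 3.
Conserve atomic number: 2 + Z = 3, so Z = 1.
A = 3 and Z = 1 is H-3 — a triton.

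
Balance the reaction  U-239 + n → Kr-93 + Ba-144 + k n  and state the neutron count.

Conserve mass number: 240 = 93 + 144 + k, so k = 240 − 237 = 3.
Check atomic number: 92 = 36 + 56 + 0 = 92. ✓

3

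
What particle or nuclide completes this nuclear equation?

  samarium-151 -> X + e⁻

Eu-151

Conserve mass number: 151 = A + 0, so A = 151.
Conserve atomic number: 62 = Z − 1, so Z = 63.
Z = 63 is europium, so the species is europium-151.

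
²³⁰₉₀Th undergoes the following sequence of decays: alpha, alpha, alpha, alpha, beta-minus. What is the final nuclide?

Start: (A, Z) = (230, 90).
After α: (226, 88).
After α: (222, 86).
After α: (218, 84).
After α: (214, 82).
After β⁻: (214, 83).
Z = 83 is bismuth.

Bi-214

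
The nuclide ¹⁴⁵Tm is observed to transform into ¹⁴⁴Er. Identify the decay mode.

ΔA = 144 − 145 = -1; ΔZ = 68 − 69 = -1.
A drops by 1 and Z drops by 1 — a proton was emitted.

proton emission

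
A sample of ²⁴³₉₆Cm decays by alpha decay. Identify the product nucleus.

Alpha decay: mass number changes by -4, atomic number by -2.
A: 243 − 4 = 239; Z: 96 − 2 = 94.
Z = 94 is plutonium, so the daughter is ²³⁹₉₄Pu.

Pu-239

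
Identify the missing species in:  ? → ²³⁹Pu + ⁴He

Conserve mass number: A = 239 + 4, so A = 243.
Conserve atomic number: Z = 94 + 2, so Z = 96.
Z = 96 is curium, so the species is ²⁴³Cm.

Cm-243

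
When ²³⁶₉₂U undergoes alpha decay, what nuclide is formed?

Th-232

Alpha decay: mass number changes by -4, atomic number by -2.
A: 236 − 4 = 232; Z: 92 − 2 = 90.
Z = 90 is thorium, so the daughter is ²³²₉₀Th.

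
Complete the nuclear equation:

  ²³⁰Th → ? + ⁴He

Conserve mass number: 230 = A + 4, so A = 226.
Conserve atomic number: 90 = Z + 2, so Z = 88.
Z = 88 is radium, so the species is ²²⁶Ra.

Ra-226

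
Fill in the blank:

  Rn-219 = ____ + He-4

Po-215

Conserve mass number: 219 = A + 4, so A = 215.
Conserve atomic number: 86 = Z + 2, so Z = 84.
Z = 84 is polonium, so the species is Po-215.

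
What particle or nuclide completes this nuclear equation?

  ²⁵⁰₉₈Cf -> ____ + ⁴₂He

Conserve mass number: 250 = A + 4, so A = 246.
Conserve atomic number: 98 = Z + 2, so Z = 96.
Z = 96 is curium, so the species is ²⁴⁶₉₆Cm.

Cm-246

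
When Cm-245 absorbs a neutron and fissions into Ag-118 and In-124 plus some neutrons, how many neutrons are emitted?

Conserve mass number: 246 = 118 + 124 + k, so k = 246 − 242 = 4.
Check atomic number: 96 = 47 + 49 + 0 = 96. ✓

4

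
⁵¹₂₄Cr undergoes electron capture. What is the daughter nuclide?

V-51

Electron capture: mass number changes by +0, atomic number by -1.
A: 51 = 51; Z: 24 − 1 = 23.
Z = 23 is vanadium, so the daughter is ⁵¹₂₃V.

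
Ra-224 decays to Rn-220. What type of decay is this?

alpha decay

ΔA = 220 − 224 = -4; ΔZ = 86 − 88 = -2.
A drops by 4 and Z drops by 2 — the signature of alpha emission.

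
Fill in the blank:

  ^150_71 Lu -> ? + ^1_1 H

Yb-149

Conserve mass number: 150 = A + 1, so A = 149.
Conserve atomic number: 71 = Z + 1, so Z = 70.
Z = 70 is ytterbium, so the species is ^149_70 Yb.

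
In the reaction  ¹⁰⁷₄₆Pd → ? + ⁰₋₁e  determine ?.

Ag-107

Conserve mass number: 107 = A + 0, so A = 107.
Conserve atomic number: 46 = Z − 1, so Z = 47.
Z = 47 is silver, so the species is ¹⁰⁷₄₇Ag.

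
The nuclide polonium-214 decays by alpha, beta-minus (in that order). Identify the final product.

Bi-210

Start: (A, Z) = (214, 84).
After α: (210, 82).
After β⁻: (210, 83).
Z = 83 is bismuth.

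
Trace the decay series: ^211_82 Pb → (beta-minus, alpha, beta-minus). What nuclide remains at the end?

Start: (A, Z) = (211, 82).
After β⁻: (211, 83).
After α: (207, 81).
After β⁻: (207, 82).
Z = 82 is lead.

Pb-207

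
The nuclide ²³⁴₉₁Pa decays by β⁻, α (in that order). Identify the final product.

Th-230

Start: (A, Z) = (234, 91).
After β⁻: (234, 92).
After α: (230, 90).
Z = 90 is thorium.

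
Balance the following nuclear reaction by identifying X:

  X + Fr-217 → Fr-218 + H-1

deuteron

Conserve mass number: A + 217 = 218 + 1, so A = 2.
Conserve atomic number: Z + 87 = 87 + 1, so Z = 1.
A = 2 and Z = 1 is H-2 — a deuteron.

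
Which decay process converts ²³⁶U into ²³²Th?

alpha decay

ΔA = 232 − 236 = -4; ΔZ = 90 − 92 = -2.
A drops by 4 and Z drops by 2 — the signature of alpha emission.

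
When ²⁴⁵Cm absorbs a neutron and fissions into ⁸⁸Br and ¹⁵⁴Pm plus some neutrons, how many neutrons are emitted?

4

Conserve mass number: 246 = 88 + 154 + k, so k = 246 − 242 = 4.
Check atomic number: 96 = 35 + 61 + 0 = 96. ✓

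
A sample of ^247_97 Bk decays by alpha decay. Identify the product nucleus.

Alpha decay: mass number changes by -4, atomic number by -2.
A: 247 − 4 = 243; Z: 97 − 2 = 95.
Z = 95 is americium, so the daughter is ^243_95 Am.

Am-243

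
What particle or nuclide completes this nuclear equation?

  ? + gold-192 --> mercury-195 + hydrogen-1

alpha particle

Conserve mass number: A + 192 = 195 + 1, so A = 4.
Conserve atomic number: Z + 79 = 80 + 1, so Z = 2.
A = 4 and Z = 2 is helium-4 — an alpha particle.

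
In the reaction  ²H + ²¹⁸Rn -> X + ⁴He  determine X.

At-216

Conserve mass number: 2 + 218 = A + 4, so A = 216.
Conserve atomic number: 1 + 86 = Z + 2, so Z = 85.
Z = 85 is astatine, so the species is ²¹⁶At.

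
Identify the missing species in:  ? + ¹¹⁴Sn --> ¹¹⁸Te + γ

Conserve mass number: A + 114 = 118 + 0, so A = 4.
Conserve atomic number: Z + 50 = 52 + 0, so Z = 2.
A = 4 and Z = 2 is ⁴He — an alpha particle.

alpha particle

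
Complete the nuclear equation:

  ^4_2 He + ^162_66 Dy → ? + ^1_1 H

Ho-165

Conserve mass number: 4 + 162 = A + 1, so A = 165.
Conserve atomic number: 2 + 66 = Z + 1, so Z = 67.
Z = 67 is holmium, so the species is ^165_67 Ho.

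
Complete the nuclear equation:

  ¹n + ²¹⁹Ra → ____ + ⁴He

Conserve mass number: 1 + 219 = A + 4, so A = 216.
Conserve atomic number: 0 + 88 = Z + 2, so Z = 86.
Z = 86 is radon, so the species is ²¹⁶Rn.

Rn-216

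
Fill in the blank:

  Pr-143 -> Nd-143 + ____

beta-minus particle

Conserve mass number: 143 = 143 + A, so A = 0.
Conserve atomic number: 59 = 60 + Z, so Z = -1.
A = 0 and Z = -1 is e⁻ — a beta-minus particle.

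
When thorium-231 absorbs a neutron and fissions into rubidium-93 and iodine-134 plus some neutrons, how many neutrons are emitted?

Conserve mass number: 232 = 93 + 134 + k, so k = 232 − 227 = 5.
Check atomic number: 90 = 37 + 53 + 0 = 90. ✓

5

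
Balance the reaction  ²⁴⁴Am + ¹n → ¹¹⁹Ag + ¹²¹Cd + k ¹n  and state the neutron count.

5

Conserve mass number: 245 = 119 + 121 + k, so k = 245 − 240 = 5.
Check atomic number: 95 = 47 + 48 + 0 = 95. ✓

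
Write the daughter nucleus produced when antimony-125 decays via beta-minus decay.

Te-125

Beta-minus decay: mass number changes by +0, atomic number by +1.
A: 125 = 125; Z: 51 + 1 = 52.
Z = 52 is tellurium, so the daughter is tellurium-125.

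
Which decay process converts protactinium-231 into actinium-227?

ΔA = 227 − 231 = -4; ΔZ = 89 − 91 = -2.
A drops by 4 and Z drops by 2 — the signature of alpha emission.

alpha decay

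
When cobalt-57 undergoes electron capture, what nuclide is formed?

Fe-57

Electron capture: mass number changes by +0, atomic number by -1.
A: 57 = 57; Z: 27 − 1 = 26.
Z = 26 is iron, so the daughter is iron-57.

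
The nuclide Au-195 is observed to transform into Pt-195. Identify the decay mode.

beta-plus decay or electron capture

ΔA = 195 − 195 = 0; ΔZ = 78 − 79 = -1.
A is unchanged and Z drops by 1 — a proton has become a neutron (β⁺ emission or electron capture).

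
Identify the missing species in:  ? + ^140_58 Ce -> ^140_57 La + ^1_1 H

neutron

Conserve mass number: A + 140 = 140 + 1, so A = 1.
Conserve atomic number: Z + 58 = 57 + 1, so Z = 0.
A = 1 and Z = 0 is ^1_0 n — a neutron.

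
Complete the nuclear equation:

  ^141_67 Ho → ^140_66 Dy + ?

proton

Conserve mass number: 141 = 140 + A, so A = 1.
Conserve atomic number: 67 = 66 + Z, so Z = 1.
A = 1 and Z = 1 is ^1_1 H — a proton.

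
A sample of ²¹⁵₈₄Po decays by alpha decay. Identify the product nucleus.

Pb-211

Alpha decay: mass number changes by -4, atomic number by -2.
A: 215 − 4 = 211; Z: 84 − 2 = 82.
Z = 82 is lead, so the daughter is ²¹¹₈₂Pb.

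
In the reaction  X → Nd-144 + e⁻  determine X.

Pr-144

Conserve mass number: A = 144 + 0, so A = 144.
Conserve atomic number: Z = 60 − 1, so Z = 59.
Z = 59 is praseodymium, so the species is Pr-144.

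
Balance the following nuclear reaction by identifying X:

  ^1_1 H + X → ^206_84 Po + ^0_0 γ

Conserve mass number: 1 + A = 206 + 0, so A = 205.
Conserve atomic number: 1 + Z = 84 + 0, so Z = 83.
Z = 83 is bismuth, so the species is ^205_83 Bi.

Bi-205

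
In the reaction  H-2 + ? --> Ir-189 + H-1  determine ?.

Ir-188

Conserve mass number: 2 + A = 189 + 1, so A = 188.
Conserve atomic number: 1 + Z = 77 + 1, so Z = 77.
Z = 77 is iridium, so the species is Ir-188.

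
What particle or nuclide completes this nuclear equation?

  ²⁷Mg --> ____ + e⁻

Al-27

Conserve mass number: 27 = A + 0, so A = 27.
Conserve atomic number: 12 = Z − 1, so Z = 13.
Z = 13 is aluminium, so the species is ²⁷Al.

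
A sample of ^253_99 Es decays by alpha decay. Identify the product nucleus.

Alpha decay: mass number changes by -4, atomic number by -2.
A: 253 − 4 = 249; Z: 99 − 2 = 97.
Z = 97 is berkelium, so the daughter is ^249_97 Bk.

Bk-249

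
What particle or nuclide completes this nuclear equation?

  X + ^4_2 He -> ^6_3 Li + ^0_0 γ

Conserve mass number: A + 4 = 6 + 0, so A = 2.
Conserve atomic number: Z + 2 = 3 + 0, so Z = 1.
A = 2 and Z = 1 is ^2_1 H — a deuteron.

deuteron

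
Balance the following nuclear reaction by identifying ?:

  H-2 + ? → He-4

deuteron

Conserve mass number: 2 + A = 4, so A = 2.
Conserve atomic number: 1 + Z = 2, so Z = 1.
A = 2 and Z = 1 is H-2 — a deuteron.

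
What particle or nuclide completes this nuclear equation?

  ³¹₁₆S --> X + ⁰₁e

Conserve mass number: 31 = A + 0, so A = 31.
Conserve atomic number: 16 = Z + 1, so Z = 15.
Z = 15 is phosphorus, so the species is ³¹₁₅P.

P-31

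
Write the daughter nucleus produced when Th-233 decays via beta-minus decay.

Pa-233

Beta-minus decay: mass number changes by +0, atomic number by +1.
A: 233 = 233; Z: 90 + 1 = 91.
Z = 91 is protactinium, so the daughter is Pa-233.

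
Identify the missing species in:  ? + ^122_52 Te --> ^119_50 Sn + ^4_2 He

Conserve mass number: A + 122 = 119 + 4, so A = 1.
Conserve atomic number: Z + 52 = 50 + 2, so Z = 0.
A = 1 and Z = 0 is ^1_0 n — a neutron.

neutron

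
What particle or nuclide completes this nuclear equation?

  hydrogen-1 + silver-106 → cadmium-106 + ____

neutron

Conserve mass number: 1 + 106 = 106 + A, so A = 1.
Conserve atomic number: 1 + 47 = 48 + Z, so Z = 0.
A = 1 and Z = 0 is neutron — a neutron.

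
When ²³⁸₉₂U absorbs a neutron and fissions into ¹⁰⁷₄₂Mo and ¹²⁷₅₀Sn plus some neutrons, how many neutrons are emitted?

5

Conserve mass number: 239 = 107 + 127 + k, so k = 239 − 234 = 5.
Check atomic number: 92 = 42 + 50 + 0 = 92. ✓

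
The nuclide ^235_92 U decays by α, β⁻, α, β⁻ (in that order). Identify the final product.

Start: (A, Z) = (235, 92).
After α: (231, 90).
After β⁻: (231, 91).
After α: (227, 89).
After β⁻: (227, 90).
Z = 90 is thorium.

Th-227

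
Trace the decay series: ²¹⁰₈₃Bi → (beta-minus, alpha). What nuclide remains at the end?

Pb-206

Start: (A, Z) = (210, 83).
After β⁻: (210, 84).
After α: (206, 82).
Z = 82 is lead.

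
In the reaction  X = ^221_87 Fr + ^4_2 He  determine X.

Conserve mass number: A = 221 + 4, so A = 225.
Conserve atomic number: Z = 87 + 2, so Z = 89.
Z = 89 is actinium, so the species is ^225_89 Ac.

Ac-225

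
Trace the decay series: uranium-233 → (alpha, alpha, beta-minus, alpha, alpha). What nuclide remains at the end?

At-217

Start: (A, Z) = (233, 92).
After α: (229, 90).
After α: (225, 88).
After β⁻: (225, 89).
After α: (221, 87).
After α: (217, 85).
Z = 85 is astatine.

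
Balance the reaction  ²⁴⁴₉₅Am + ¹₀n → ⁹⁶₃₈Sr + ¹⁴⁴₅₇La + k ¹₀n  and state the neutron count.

5

Conserve mass number: 245 = 96 + 144 + k, so k = 245 − 240 = 5.
Check atomic number: 95 = 38 + 57 + 0 = 95. ✓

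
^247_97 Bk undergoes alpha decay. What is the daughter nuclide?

Am-243

Alpha decay: mass number changes by -4, atomic number by -2.
A: 247 − 4 = 243; Z: 97 − 2 = 95.
Z = 95 is americium, so the daughter is ^243_95 Am.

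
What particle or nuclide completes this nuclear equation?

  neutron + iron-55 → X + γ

Fe-56

Conserve mass number: 1 + 55 = A + 0, so A = 56.
Conserve atomic number: 0 + 26 = Z + 0, so Z = 26.
Z = 26 is iron, so the species is iron-56.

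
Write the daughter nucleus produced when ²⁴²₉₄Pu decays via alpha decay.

Alpha decay: mass number changes by -4, atomic number by -2.
A: 242 − 4 = 238; Z: 94 − 2 = 92.
Z = 92 is uranium, so the daughter is ²³⁸₉₂U.

U-238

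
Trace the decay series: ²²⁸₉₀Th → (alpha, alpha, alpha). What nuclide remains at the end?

Po-216

Start: (A, Z) = (228, 90).
After α: (224, 88).
After α: (220, 86).
After α: (216, 84).
Z = 84 is polonium.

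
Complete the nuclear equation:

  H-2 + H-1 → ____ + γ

Conserve mass number: 2 + 1 = A + 0, so A = 3.
Conserve atomic number: 1 + 1 = Z + 0, so Z = 2.
Z = 2 is helium, so the species is He-3.

He-3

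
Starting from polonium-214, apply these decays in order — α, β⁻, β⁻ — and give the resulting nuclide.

Po-210

Start: (A, Z) = (214, 84).
After α: (210, 82).
After β⁻: (210, 83).
After β⁻: (210, 84).
Z = 84 is polonium.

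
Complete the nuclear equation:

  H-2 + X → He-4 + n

triton

Conserve mass number: 2 + A = 4 + 1, so A = 3.
Conserve atomic number: 1 + Z = 2 + 0, so Z = 1.
A = 3 and Z = 1 is H-3 — a triton.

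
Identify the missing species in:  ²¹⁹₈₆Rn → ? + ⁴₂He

Conserve mass number: 219 = A + 4, so A = 215.
Conserve atomic number: 86 = Z + 2, so Z = 84.
Z = 84 is polonium, so the species is ²¹⁵₈₄Po.

Po-215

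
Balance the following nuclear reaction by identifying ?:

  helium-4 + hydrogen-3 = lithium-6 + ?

neutron

Conserve mass number: 4 + 3 = 6 + A, so A = 1.
Conserve atomic number: 2 + 1 = 3 + Z, so Z = 0.
A = 1 and Z = 0 is neutron — a neutron.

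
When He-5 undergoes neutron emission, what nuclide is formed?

Neutron emission: mass number changes by -1, atomic number by +0.
A: 5 − 1 = 4; Z: 2 = 2.
Z = 2 is helium, so the daughter is He-4.

He-4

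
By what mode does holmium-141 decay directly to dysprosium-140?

proton emission

ΔA = 140 − 141 = -1; ΔZ = 66 − 67 = -1.
A drops by 1 and Z drops by 1 — a proton was emitted.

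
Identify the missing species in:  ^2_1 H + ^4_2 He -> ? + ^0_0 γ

Conserve mass number: 2 + 4 = A + 0, so A = 6.
Conserve atomic number: 1 + 2 = Z + 0, so Z = 3.
Z = 3 is lithium, so the species is ^6_3 Li.

Li-6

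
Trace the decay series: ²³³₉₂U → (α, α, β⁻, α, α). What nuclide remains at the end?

Start: (A, Z) = (233, 92).
After α: (229, 90).
After α: (225, 88).
After β⁻: (225, 89).
After α: (221, 87).
After α: (217, 85).
Z = 85 is astatine.

At-217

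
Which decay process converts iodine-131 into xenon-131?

beta-minus decay

ΔA = 131 − 131 = 0; ΔZ = 54 − 53 = +1.
A is unchanged and Z rises by 1 — a neutron has become a proton (β⁻ decay).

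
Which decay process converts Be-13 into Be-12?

ΔA = 12 − 13 = -1; ΔZ = 4 − 4 = +0.
A drops by 1 with Z unchanged — a neutron was emitted.

neutron emission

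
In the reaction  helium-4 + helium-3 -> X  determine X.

Conserve mass number: 4 + 3 = A, so A = 7.
Conserve atomic number: 2 + 2 = Z, so Z = 4.
Z = 4 is beryllium, so the species is beryllium-7.

Be-7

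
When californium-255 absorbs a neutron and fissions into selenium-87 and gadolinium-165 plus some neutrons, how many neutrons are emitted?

Conserve mass number: 256 = 87 + 165 + k, so k = 256 − 252 = 4.
Check atomic number: 98 = 34 + 64 + 0 = 98. ✓

4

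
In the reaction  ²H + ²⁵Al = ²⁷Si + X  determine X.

gamma ray

Conserve mass number: 2 + 25 = 27 + A, so A = 0.
Conserve atomic number: 1 + 13 = 14 + Z, so Z = 0.
A = 0 and Z = 0 is γ — a gamma ray.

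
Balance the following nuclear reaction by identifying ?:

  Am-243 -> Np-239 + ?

Conserve mass number: 243 = 239 + A, so A = 4.
Conserve atomic number: 95 = 93 + Z, so Z = 2.
A = 4 and Z = 2 is He-4 — an alpha particle.

alpha particle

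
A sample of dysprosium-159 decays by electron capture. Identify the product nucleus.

Electron capture: mass number changes by +0, atomic number by -1.
A: 159 = 159; Z: 66 − 1 = 65.
Z = 65 is terbium, so the daughter is terbium-159.

Tb-159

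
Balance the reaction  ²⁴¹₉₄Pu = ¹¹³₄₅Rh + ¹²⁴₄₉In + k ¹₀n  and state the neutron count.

4

Conserve mass number: 241 = 113 + 124 + k, so k = 241 − 237 = 4.
Check atomic number: 94 = 45 + 49 + 0 = 94. ✓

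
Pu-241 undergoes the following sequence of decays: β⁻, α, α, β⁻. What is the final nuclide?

U-233

Start: (A, Z) = (241, 94).
After β⁻: (241, 95).
After α: (237, 93).
After α: (233, 91).
After β⁻: (233, 92).
Z = 92 is uranium.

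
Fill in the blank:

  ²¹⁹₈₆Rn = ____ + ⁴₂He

Conserve mass number: 219 = A + 4, so A = 215.
Conserve atomic number: 86 = Z + 2, so Z = 84.
Z = 84 is polonium, so the species is ²¹⁵₈₄Po.

Po-215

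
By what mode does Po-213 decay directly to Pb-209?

ΔA = 209 − 213 = -4; ΔZ = 82 − 84 = -2.
A drops by 4 and Z drops by 2 — the signature of alpha emission.

alpha decay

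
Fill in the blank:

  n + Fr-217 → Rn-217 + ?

Conserve mass number: 1 + 217 = 217 + A, so A = 1.
Conserve atomic number: 0 + 87 = 86 + Z, so Z = 1.
A = 1 and Z = 1 is H-1 — a proton.

proton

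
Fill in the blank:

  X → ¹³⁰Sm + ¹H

Conserve mass number: A = 130 + 1, so A = 131.
Conserve atomic number: Z = 62 + 1, so Z = 63.
Z = 63 is europium, so the species is ¹³¹Eu.

Eu-131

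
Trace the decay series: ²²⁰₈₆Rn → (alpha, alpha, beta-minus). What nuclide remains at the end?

Bi-212

Start: (A, Z) = (220, 86).
After α: (216, 84).
After α: (212, 82).
After β⁻: (212, 83).
Z = 83 is bismuth.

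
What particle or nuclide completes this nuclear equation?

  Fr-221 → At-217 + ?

alpha particle

Conserve mass number: 221 = 217 + A, so A = 4.
Conserve atomic number: 87 = 85 + Z, so Z = 2.
A = 4 and Z = 2 is He-4 — an alpha particle.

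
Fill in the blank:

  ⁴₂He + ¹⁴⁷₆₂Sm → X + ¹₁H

Eu-150

Conserve mass number: 4 + 147 = A + 1, so A = 150.
Conserve atomic number: 2 + 62 = Z + 1, so Z = 63.
Z = 63 is europium, so the species is ¹⁵⁰₆₃Eu.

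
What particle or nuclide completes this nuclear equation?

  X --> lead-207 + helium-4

Po-211

Conserve mass number: A = 207 + 4, so A = 211.
Conserve atomic number: Z = 82 + 2, so Z = 84.
Z = 84 is polonium, so the species is polonium-211.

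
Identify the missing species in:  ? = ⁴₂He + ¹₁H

Li-5

Conserve mass number: A = 4 + 1, so A = 5.
Conserve atomic number: Z = 2 + 1, so Z = 3.
Z = 3 is lithium, so the species is ⁵₃Li.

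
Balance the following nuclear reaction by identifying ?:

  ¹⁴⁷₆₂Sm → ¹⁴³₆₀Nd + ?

alpha particle

Conserve mass number: 147 = 143 + A, so A = 4.
Conserve atomic number: 62 = 60 + Z, so Z = 2.
A = 4 and Z = 2 is ⁴₂He — an alpha particle.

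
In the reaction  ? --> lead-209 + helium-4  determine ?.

Conserve mass number: A = 209 + 4, so A = 213.
Conserve atomic number: Z = 82 + 2, so Z = 84.
Z = 84 is polonium, so the species is polonium-213.

Po-213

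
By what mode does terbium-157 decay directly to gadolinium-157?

beta-plus decay or electron capture

ΔA = 157 − 157 = 0; ΔZ = 64 − 65 = -1.
A is unchanged and Z drops by 1 — a proton has become a neutron (β⁺ emission or electron capture).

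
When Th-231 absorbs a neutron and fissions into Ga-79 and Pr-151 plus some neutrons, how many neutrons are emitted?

2

Conserve mass number: 232 = 79 + 151 + k, so k = 232 − 230 = 2.
Check atomic number: 90 = 31 + 59 + 0 = 90. ✓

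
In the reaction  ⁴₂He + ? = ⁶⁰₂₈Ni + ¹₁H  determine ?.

Co-57

Conserve mass number: 4 + A = 60 + 1, so A = 57.
Conserve atomic number: 2 + Z = 28 + 1, so Z = 27.
Z = 27 is cobalt, so the species is ⁵⁷₂₇Co.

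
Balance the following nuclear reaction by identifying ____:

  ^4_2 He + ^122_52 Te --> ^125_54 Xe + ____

neutron

Conserve mass number: 4 + 122 = 125 + A, so A = 1.
Conserve atomic number: 2 + 52 = 54 + Z, so Z = 0.
A = 1 and Z = 0 is ^1_0 n — a neutron.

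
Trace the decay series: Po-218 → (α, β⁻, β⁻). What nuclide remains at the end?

Start: (A, Z) = (218, 84).
After α: (214, 82).
After β⁻: (214, 83).
After β⁻: (214, 84).
Z = 84 is polonium.

Po-214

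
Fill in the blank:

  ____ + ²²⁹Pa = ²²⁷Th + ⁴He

deuteron

Conserve mass number: A + 229 = 227 + 4, so A = 2.
Conserve atomic number: Z + 91 = 90 + 2, so Z = 1.
A = 2 and Z = 1 is ²H — a deuteron.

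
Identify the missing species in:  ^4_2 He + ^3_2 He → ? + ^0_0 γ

Conserve mass number: 4 + 3 = A + 0, so A = 7.
Conserve atomic number: 2 + 2 = Z + 0, so Z = 4.
Z = 4 is beryllium, so the species is ^7_4 Be.

Be-7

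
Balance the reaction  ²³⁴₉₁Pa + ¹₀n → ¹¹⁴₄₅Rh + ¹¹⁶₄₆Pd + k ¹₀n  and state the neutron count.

5

Conserve mass number: 235 = 114 + 116 + k, so k = 235 − 230 = 5.
Check atomic number: 91 = 45 + 46 + 0 = 91. ✓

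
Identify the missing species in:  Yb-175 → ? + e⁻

Conserve mass number: 175 = A + 0, so A = 175.
Conserve atomic number: 70 = Z − 1, so Z = 71.
Z = 71 is lutetium, so the species is Lu-175.

Lu-175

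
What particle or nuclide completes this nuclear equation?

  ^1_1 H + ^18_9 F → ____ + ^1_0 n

Ne-18

Conserve mass number: 1 + 18 = A + 1, so A = 18.
Conserve atomic number: 1 + 9 = Z + 0, so Z = 10.
Z = 10 is neon, so the species is ^18_10 Ne.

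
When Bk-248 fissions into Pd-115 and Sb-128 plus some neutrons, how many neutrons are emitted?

Conserve mass number: 248 = 115 + 128 + k, so k = 248 − 243 = 5.
Check atomic number: 97 = 46 + 51 + 0 = 97. ✓

5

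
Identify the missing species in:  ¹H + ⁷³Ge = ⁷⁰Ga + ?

alpha particle

Conserve mass number: 1 + 73 = 70 + A, so A = 4.
Conserve atomic number: 1 + 32 = 31 + Z, so Z = 2.
A = 4 and Z = 2 is ⁴He — an alpha particle.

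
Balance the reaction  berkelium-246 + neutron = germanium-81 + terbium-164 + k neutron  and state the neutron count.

2

Conserve mass number: 247 = 81 + 164 + k, so k = 247 − 245 = 2.
Check atomic number: 97 = 32 + 65 + 0 = 97. ✓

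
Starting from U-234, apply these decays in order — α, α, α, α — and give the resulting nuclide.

Start: (A, Z) = (234, 92).
After α: (230, 90).
After α: (226, 88).
After α: (222, 86).
After α: (218, 84).
Z = 84 is polonium.

Po-218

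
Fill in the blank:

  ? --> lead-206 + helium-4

Po-210

Conserve mass number: A = 206 + 4, so A = 210.
Conserve atomic number: Z = 82 + 2, so Z = 84.
Z = 84 is polonium, so the species is polonium-210.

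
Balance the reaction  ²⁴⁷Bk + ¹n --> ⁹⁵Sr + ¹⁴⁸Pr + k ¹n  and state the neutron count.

Conserve mass number: 248 = 95 + 148 + k, so k = 248 − 243 = 5.
Check atomic number: 97 = 38 + 59 + 0 = 97. ✓

5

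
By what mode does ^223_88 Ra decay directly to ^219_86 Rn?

ΔA = 219 − 223 = -4; ΔZ = 86 − 88 = -2.
A drops by 4 and Z drops by 2 — the signature of alpha emission.

alpha decay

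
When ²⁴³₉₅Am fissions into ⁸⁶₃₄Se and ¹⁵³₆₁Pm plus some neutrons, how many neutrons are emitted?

Conserve mass number: 243 = 86 + 153 + k, so k = 243 − 239 = 4.
Check atomic number: 95 = 34 + 61 + 0 = 95. ✓

4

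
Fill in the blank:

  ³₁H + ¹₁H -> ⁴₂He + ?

Conserve mass number: 3 + 1 = 4 + A, so A = 0.
Conserve atomic number: 1 + 1 = 2 + Z, so Z = 0.
A = 0 and Z = 0 is ⁰₀γ — a gamma ray.

gamma ray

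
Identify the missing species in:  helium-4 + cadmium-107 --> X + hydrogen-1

In-110

Conserve mass number: 4 + 107 = A + 1, so A = 110.
Conserve atomic number: 2 + 48 = Z + 1, so Z = 49.
Z = 49 is indium, so the species is indium-110.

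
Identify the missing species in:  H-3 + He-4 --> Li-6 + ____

Conserve mass number: 3 + 4 = 6 + A, so A = 1.
Conserve atomic number: 1 + 2 = 3 + Z, so Z = 0.
A = 1 and Z = 0 is n — a neutron.

neutron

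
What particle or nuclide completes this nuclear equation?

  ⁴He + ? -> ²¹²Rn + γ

Po-208

Conserve mass number: 4 + A = 212 + 0, so A = 208.
Conserve atomic number: 2 + Z = 86 + 0, so Z = 84.
Z = 84 is polonium, so the species is ²⁰⁸Po.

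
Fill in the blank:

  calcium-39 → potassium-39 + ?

Conserve mass number: 39 = 39 + A, so A = 0.
Conserve atomic number: 20 = 19 + Z, so Z = 1.
A = 0 and Z = 1 is e⁺ — a positron.

positron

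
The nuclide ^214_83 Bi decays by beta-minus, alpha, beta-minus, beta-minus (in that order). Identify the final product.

Start: (A, Z) = (214, 83).
After β⁻: (214, 84).
After α: (210, 82).
After β⁻: (210, 83).
After β⁻: (210, 84).
Z = 84 is polonium.

Po-210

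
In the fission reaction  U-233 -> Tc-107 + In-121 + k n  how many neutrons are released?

5

Conserve mass number: 233 = 107 + 121 + k, so k = 233 − 228 = 5.
Check atomic number: 92 = 43 + 49 + 0 = 92. ✓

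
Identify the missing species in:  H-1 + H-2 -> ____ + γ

Conserve mass number: 1 + 2 = A + 0, so A = 3.
Conserve atomic number: 1 + 1 = Z + 0, so Z = 2.
Z = 2 is helium, so the species is He-3.

He-3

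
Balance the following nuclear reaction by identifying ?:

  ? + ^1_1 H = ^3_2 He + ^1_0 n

Conserve mass number: A + 1 = 3 + 1, so A = 3.
Conserve atomic number: Z + 1 = 2 + 0, so Z = 1.
A = 3 and Z = 1 is ^3_1 H — a triton.

triton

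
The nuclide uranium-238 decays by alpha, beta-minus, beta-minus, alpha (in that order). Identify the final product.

Th-230

Start: (A, Z) = (238, 92).
After α: (234, 90).
After β⁻: (234, 91).
After β⁻: (234, 92).
After α: (230, 90).
Z = 90 is thorium.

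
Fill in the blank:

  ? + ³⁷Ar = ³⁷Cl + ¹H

neutron

Conserve mass number: A + 37 = 37 + 1, so A = 1.
Conserve atomic number: Z + 18 = 17 + 1, so Z = 0.
A = 1 and Z = 0 is ¹n — a neutron.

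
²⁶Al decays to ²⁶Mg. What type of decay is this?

beta-plus decay or electron capture

ΔA = 26 − 26 = 0; ΔZ = 12 − 13 = -1.
A is unchanged and Z drops by 1 — a proton has become a neutron (β⁺ emission or electron capture).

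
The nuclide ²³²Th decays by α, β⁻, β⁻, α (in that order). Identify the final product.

Start: (A, Z) = (232, 90).
After α: (228, 88).
After β⁻: (228, 89).
After β⁻: (228, 90).
After α: (224, 88).
Z = 88 is radium.

Ra-224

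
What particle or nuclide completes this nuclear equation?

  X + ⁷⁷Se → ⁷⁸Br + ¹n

Conserve mass number: A + 77 = 78 + 1, so A = 2.
Conserve atomic number: Z + 34 = 35 + 0, so Z = 1.
A = 2 and Z = 1 is ²H — a deuteron.

deuteron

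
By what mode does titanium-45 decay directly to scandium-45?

beta-plus decay or electron capture

ΔA = 45 − 45 = 0; ΔZ = 21 − 22 = -1.
A is unchanged and Z drops by 1 — a proton has become a neutron (β⁺ emission or electron capture).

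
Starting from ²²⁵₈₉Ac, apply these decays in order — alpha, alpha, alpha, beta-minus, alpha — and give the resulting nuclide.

Start: (A, Z) = (225, 89).
After α: (221, 87).
After α: (217, 85).
After α: (213, 83).
After β⁻: (213, 84).
After α: (209, 82).
Z = 82 is lead.

Pb-209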